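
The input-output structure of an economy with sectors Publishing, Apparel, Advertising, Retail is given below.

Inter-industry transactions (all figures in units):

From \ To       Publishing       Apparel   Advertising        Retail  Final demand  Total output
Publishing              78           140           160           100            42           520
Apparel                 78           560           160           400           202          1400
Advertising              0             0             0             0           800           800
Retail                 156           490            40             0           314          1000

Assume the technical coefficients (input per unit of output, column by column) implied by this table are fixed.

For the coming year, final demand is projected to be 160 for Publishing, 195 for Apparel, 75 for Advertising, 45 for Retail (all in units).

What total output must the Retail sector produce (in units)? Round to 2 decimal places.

x_4 = 392.06

Technical coefficients a_ij = z_ij / X_j:
  a_11 = 78/520 = 0.15, a_21 = 78/520 = 0.15, a_31 = 0/520 = 0.00, a_41 = 156/520 = 0.30
  a_12 = 140/1400 = 0.10, a_22 = 560/1400 = 0.40, a_32 = 0/1400 = 0.00, a_42 = 490/1400 = 0.35
  a_13 = 160/800 = 0.20, a_23 = 160/800 = 0.20, a_33 = 0/800 = 0.00, a_43 = 40/800 = 0.05
  a_14 = 100/1000 = 0.10, a_24 = 400/1000 = 0.40, a_34 = 0/1000 = 0.00, a_44 = 0/1000 = 0.00
I − A =
  [   0.85    -0.10    -0.20    -0.10]
  [  -0.15     0.60    -0.20    -0.40]
  [   0.00     0.00     1.00     0.00]
  [  -0.30    -0.35    -0.05     1.00]
Compute the cofactors C_ij = (−1)^(i+j)·(3×3 minor ij) of I−A; the adjugate is their transpose:
adj(I−A) = Cᵀ =
  [ 0.46000   0.13500   0.12400   0.10000]
  [ 0.27000   0.82000   0.23575   0.35500]
  [ 0.00000   0.00000   0.34075   0.00000]
  [ 0.23250   0.32750   0.13675   0.49500]
det(I−A) = Σ_j (I−A)_1j·C_1j = (0.85)(0.46000) + (-0.10)(0.27000) + (-0.20)(0.00000) + (-0.10)(0.23250) = 0.34075
(I − A)⁻¹ = adj(I−A) / det(I−A) ≈
  [   1.3500     0.3962     0.3639     0.2935]
  [   0.7924     2.4065     0.6919     1.0418]
  [   0.0000     0.0000     1.0000     0.0000]
  [   0.6823     0.9611     0.4013     1.4527]
x = (I − A)⁻¹ d = adj(I−A)·d / det(I−A), with det(I−A) = 0.34075:
  x_1 = (0.46000·160 + 0.13500·195 + 0.12400·75 + 0.10000·45) / 0.34075 = 113.725 / 0.34075 ≈ 333.75
  x_2 = (0.27000·160 + 0.82000·195 + 0.23575·75 + 0.35500·45) / 0.34075 = 236.75625 / 0.34075 ≈ 694.81
  x_3 = (0.00000·160 + 0.00000·195 + 0.34075·75 + 0.00000·45) / 0.34075 = 25.55625 / 0.34075 = 75.00
  x_4 = (0.23250·160 + 0.32750·195 + 0.13675·75 + 0.49500·45) / 0.34075 = 133.59375 / 0.34075 ≈ 392.06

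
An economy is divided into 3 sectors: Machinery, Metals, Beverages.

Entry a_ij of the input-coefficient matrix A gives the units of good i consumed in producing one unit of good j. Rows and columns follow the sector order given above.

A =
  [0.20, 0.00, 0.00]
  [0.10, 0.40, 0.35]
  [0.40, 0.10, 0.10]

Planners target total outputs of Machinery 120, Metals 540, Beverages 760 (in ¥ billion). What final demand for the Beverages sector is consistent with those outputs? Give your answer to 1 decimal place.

d_3 = 582.0

I − A =
  [   0.80     0.00     0.00]
  [  -0.10     0.60    -0.35]
  [  -0.40    -0.10     0.90]
d = (I − A) x:
  d_1 = (+0.80)·120 + (+0.00)·540 + (+0.00)·760 = 96.0
  d_2 = (-0.10)·120 + (+0.60)·540 + (-0.35)·760 = 46.0
  d_3 = (-0.40)·120 + (-0.10)·540 + (+0.90)·760 = 582.0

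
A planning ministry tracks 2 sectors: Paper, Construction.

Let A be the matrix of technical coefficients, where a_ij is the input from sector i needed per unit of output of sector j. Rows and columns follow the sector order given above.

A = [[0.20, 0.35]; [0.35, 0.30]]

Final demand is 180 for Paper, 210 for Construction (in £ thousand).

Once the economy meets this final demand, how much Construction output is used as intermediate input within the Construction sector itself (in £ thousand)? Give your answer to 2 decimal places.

z_CC = 158.40

I − A =
  [   0.80    -0.35]
  [  -0.35     0.70]
det(I−A) = (0.80)(0.70) − (-0.35)(-0.35) = 0.4375
adj(I−A) = [[0.70, 0.35], [0.35, 0.80]]
(I − A)⁻¹ = adj(I−A) / det(I−A) ≈
  [   1.6000     0.8000]
  [   0.8000     1.8286]
First solve x = (I − A)⁻¹ d = adj(I−A)·d / det(I−A); in particular x_C = (0.35·180 + 0.80·210) / 0.4375 = 231.00 / 0.4375 = 528.0000.
Intermediate flow from C to C: z_CC = a_CC · x_C = 0.30 × 231.00 / 0.4375 = 69.30 / 0.4375 = 158.40.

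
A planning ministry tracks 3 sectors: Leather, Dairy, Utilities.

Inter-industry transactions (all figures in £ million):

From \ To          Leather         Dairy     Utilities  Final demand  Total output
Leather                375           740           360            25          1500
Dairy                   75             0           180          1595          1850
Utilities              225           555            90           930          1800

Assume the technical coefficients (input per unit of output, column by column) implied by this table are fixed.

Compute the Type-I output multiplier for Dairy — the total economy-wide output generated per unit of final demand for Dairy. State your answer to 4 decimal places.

Technical coefficients a_ij = z_ij / X_j:
  a_LL = 375/1500 = 0.25, a_DL = 75/1500 = 0.05, a_UL = 225/1500 = 0.15
  a_LD = 740/1850 = 0.40, a_DD = 0/1850 = 0.00, a_UD = 555/1850 = 0.30
  a_LU = 360/1800 = 0.20, a_DU = 180/1800 = 0.10, a_UU = 90/1800 = 0.05
I − A =
  [   0.75    -0.40    -0.20]
  [  -0.05     1.00    -0.10]
  [  -0.15    -0.30     0.95]
Cofactors of I−A, C_ij = (−1)^(i+j)·(minor ij) (rows/columns in the sector order above):
  C_11 = (1.00)(0.95) − (-0.10)(-0.30) = 0.9200
  C_12 = −[(-0.05)(0.95) − (-0.10)(-0.15)] = 0.0625
  C_13 = (-0.05)(-0.30) − (1.00)(-0.15) = 0.1650
  C_21 = −[(-0.40)(0.95) − (-0.20)(-0.30)] = 0.4400
  C_22 = (0.75)(0.95) − (-0.20)(-0.15) = 0.6825
  C_23 = −[(0.75)(-0.30) − (-0.40)(-0.15)] = 0.2850
  C_31 = (-0.40)(-0.10) − (-0.20)(1.00) = 0.2400
  C_32 = −[(0.75)(-0.10) − (-0.20)(-0.05)] = 0.0850
  C_33 = (0.75)(1.00) − (-0.40)(-0.05) = 0.7300
det(I−A) = Σ_j (I−A)_1j·C_1j = (0.75)(0.9200) + (-0.40)(0.0625) + (-0.20)(0.1650) = 0.6320
adj(I−A) = Cᵀ =
  [ 0.9200   0.4400   0.2400]
  [ 0.0625   0.6825   0.0850]
  [ 0.1650   0.2850   0.7300]
(I − A)⁻¹ = adj(I−A) / det(I−A) ≈
  [   1.45570     0.69620     0.37975]
  [   0.09889     1.07991     0.13449]
  [   0.26108     0.45095     1.15506]
The output multiplier for sector j is the column-j sum of the Leontief inverse (I − A)⁻¹ = adj(I−A) / det(I−A).
Column D of adj(I−A): (0.4400, 0.6825, 0.2850); det(I−A) = 0.6320.
m_D = (0.4400 + 0.6825 + 0.2850) / 0.6320 = 1.4075 / 0.6320 ≈ 2.2271.

m_D = 2.2271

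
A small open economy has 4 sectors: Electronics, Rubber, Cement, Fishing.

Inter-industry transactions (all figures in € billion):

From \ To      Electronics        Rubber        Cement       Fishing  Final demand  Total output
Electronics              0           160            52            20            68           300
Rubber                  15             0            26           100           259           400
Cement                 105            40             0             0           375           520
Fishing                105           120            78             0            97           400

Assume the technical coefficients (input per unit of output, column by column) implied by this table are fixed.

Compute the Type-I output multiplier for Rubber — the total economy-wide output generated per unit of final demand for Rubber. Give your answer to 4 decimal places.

Technical coefficients a_ij = z_ij / X_j:
  a_EE = 0/300 = 0.00, a_RE = 15/300 = 0.05, a_CE = 105/300 = 0.35, a_FE = 105/300 = 0.35
  a_ER = 160/400 = 0.40, a_RR = 0/400 = 0.00, a_CR = 40/400 = 0.10, a_FR = 120/400 = 0.30
  a_EC = 52/520 = 0.10, a_RC = 26/520 = 0.05, a_CC = 0/520 = 0.00, a_FC = 78/520 = 0.15
  a_EF = 20/400 = 0.05, a_RF = 100/400 = 0.25, a_CF = 0/400 = 0.00, a_FF = 0/400 = 0.00
I − A =
  [   1.00    -0.40    -0.10    -0.05]
  [  -0.05     1.00    -0.05    -0.25]
  [  -0.35    -0.10     1.00     0.00]
  [  -0.35    -0.30    -0.15     1.00]
Compute the cofactors C_ij = (−1)^(i+j)·(3×3 minor ij) of I−A; the adjugate is their transpose:
adj(I−A) = Cᵀ =
  [ 0.916250   0.425750   0.135750   0.152250]
  [ 0.168125   0.944875   0.100750   0.244625]
  [ 0.337500   0.243500   0.851750   0.077750]
  [ 0.421750   0.469000   0.205500   0.932500]
det(I−A) = Σ_j (I−A)_1j·C_1j = (1.00)(0.916250) + (-0.40)(0.168125) + (-0.10)(0.337500) + (-0.05)(0.421750) = 0.7941625
(I − A)⁻¹ = adj(I−A) / det(I−A) ≈
  [   1.15373     0.53610     0.17093     0.19171]
  [   0.21170     1.18978     0.12686     0.30803]
  [   0.42498     0.30661     1.07251     0.09790]
  [   0.53106     0.59056     0.25876     1.17419]
The output multiplier for sector j is the column-j sum of the Leontief inverse (I − A)⁻¹ = adj(I−A) / det(I−A).
Column R of adj(I−A): (0.425750, 0.944875, 0.243500, 0.469000); det(I−A) = 0.7941625.
m_R = (0.425750 + 0.944875 + 0.243500 + 0.469000) / 0.7941625 = 2.083125 / 0.7941625 ≈ 2.6230.

m_R = 2.6230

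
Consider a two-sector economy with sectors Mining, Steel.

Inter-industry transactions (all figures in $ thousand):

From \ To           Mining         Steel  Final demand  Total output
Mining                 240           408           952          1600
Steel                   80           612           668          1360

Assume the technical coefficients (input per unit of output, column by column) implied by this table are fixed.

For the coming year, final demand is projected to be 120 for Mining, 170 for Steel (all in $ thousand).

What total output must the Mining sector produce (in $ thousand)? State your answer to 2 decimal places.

x_M = 258.56

Technical coefficients a_ij = z_ij / X_j:
  a_MM = 240/1600 = 0.15, a_SM = 80/1600 = 0.05
  a_MS = 408/1360 = 0.30, a_SS = 612/1360 = 0.45
I − A =
  [   0.85    -0.30]
  [  -0.05     0.55]
det(I−A) = (0.85)(0.55) − (-0.30)(-0.05) = 0.4525
adj(I−A) = [[0.55, 0.30], [0.05, 0.85]]
(I − A)⁻¹ = adj(I−A) / det(I−A) ≈
  [   1.2155     0.6630]
  [   0.1105     1.8785]
x = (I − A)⁻¹ d = adj(I−A)·d / det(I−A), with det(I−A) = 0.4525:
  x_M = (0.55·120 + 0.30·170) / 0.4525 = 117.00 / 0.4525 ≈ 258.56
  x_S = (0.05·120 + 0.85·170) / 0.4525 = 150.50 / 0.4525 ≈ 332.60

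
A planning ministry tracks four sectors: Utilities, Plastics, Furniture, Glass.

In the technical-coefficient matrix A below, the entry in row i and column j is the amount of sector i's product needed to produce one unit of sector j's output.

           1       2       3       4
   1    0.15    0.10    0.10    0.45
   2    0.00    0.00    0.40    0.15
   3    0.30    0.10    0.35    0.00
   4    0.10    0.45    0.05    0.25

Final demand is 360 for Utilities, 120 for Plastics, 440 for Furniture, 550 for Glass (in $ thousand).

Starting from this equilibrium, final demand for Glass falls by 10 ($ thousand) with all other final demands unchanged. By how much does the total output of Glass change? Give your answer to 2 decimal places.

Δx_4 = -18.21

I − A =
  [   0.85    -0.10    -0.10    -0.45]
  [   0.00     1.00    -0.40    -0.15]
  [  -0.30    -0.10     0.65     0.00]
  [  -0.10    -0.45    -0.05     0.75]
Compute the cofactors C_ij = (−1)^(i+j)·(3×3 minor ij) of I−A; the adjugate is their transpose:
adj(I−A) = Cᵀ =
  [ 0.412875   0.190125   0.202500   0.285750]
  [ 0.102000   0.355875   0.244875   0.132375]
  [ 0.206250   0.142500   0.533625   0.152250]
  [ 0.130000   0.248375   0.209500   0.476500]
det(I−A) = Σ_j (I−A)_1j·C_1j = (0.85)(0.412875) + (-0.10)(0.102000) + (-0.10)(0.206250) + (-0.45)(0.130000) = 0.26161875
(I − A)⁻¹ = adj(I−A) / det(I−A) ≈
  [   1.5782     0.7267     0.7740     1.0922]
  [   0.3899     1.3603     0.9360     0.5060]
  [   0.7884     0.5447     2.0397     0.5820]
  [   0.4969     0.9494     0.8008     1.8214]
Δx = (I − A)⁻¹ Δd with Δd having -10 in the Glass component and 0 elsewhere.
So Δx_4 = L_44 · (-10), where L_44 = adj(I−A)_44 / det(I−A) = 0.476500 / 0.26161875.
Δx_4 = 0.476500 × (-10) / 0.26161875 = -4.765 / 0.26161875 ≈ -18.21.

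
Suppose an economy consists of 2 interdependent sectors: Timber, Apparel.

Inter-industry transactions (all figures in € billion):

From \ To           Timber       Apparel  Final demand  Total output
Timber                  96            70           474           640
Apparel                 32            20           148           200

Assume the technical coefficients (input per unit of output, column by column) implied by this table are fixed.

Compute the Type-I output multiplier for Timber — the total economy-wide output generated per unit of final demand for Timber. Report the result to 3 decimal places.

Technical coefficients a_ij = z_ij / X_j:
  a_11 = 96/640 = 0.15, a_21 = 32/640 = 0.05
  a_12 = 70/200 = 0.35, a_22 = 20/200 = 0.10
I − A =
  [   0.85    -0.35]
  [  -0.05     0.90]
det(I−A) = (0.85)(0.90) − (-0.35)(-0.05) = 0.7475
adj(I−A) = [[0.90, 0.35], [0.05, 0.85]]
(I − A)⁻¹ = adj(I−A) / det(I−A) ≈
  [   1.2040     0.4682]
  [   0.0669     1.1371]
The output multiplier for sector j is the column-j sum of the Leontief inverse (I − A)⁻¹ = adj(I−A) / det(I−A).
Column 1 of adj(I−A): (0.90, 0.05); det(I−A) = 0.7475.
m_1 = (0.90 + 0.05) / 0.7475 = 0.95 / 0.7475 ≈ 1.271.

m_1 = 1.271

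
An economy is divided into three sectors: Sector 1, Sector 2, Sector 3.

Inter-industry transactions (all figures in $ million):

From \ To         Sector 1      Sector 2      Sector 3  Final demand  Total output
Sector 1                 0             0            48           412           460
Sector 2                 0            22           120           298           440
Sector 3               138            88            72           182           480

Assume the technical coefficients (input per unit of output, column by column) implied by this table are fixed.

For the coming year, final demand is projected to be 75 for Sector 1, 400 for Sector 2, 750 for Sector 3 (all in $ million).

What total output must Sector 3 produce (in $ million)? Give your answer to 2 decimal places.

x_3 = 1116.43

Technical coefficients a_ij = z_ij / X_j:
  a_11 = 0/460 = 0.00, a_21 = 0/460 = 0.00, a_31 = 138/460 = 0.30
  a_12 = 0/440 = 0.00, a_22 = 22/440 = 0.05, a_32 = 88/440 = 0.20
  a_13 = 48/480 = 0.10, a_23 = 120/480 = 0.25, a_33 = 72/480 = 0.15
I − A =
  [   1.00     0.00    -0.10]
  [   0.00     0.95    -0.25]
  [  -0.30    -0.20     0.85]
Cofactors of I−A, C_ij = (−1)^(i+j)·(minor ij) (rows/columns in the sector order above):
  C_11 = (0.95)(0.85) − (-0.25)(-0.20) = 0.7575
  C_12 = −[(0.00)(0.85) − (-0.25)(-0.30)] = 0.0750
  C_13 = (0.00)(-0.20) − (0.95)(-0.30) = 0.2850
  C_21 = −[(0.00)(0.85) − (-0.10)(-0.20)] = 0.0200
  C_22 = (1.00)(0.85) − (-0.10)(-0.30) = 0.8200
  C_23 = −[(1.00)(-0.20) − (0.00)(-0.30)] = 0.2000
  C_31 = (0.00)(-0.25) − (-0.10)(0.95) = 0.0950
  C_32 = −[(1.00)(-0.25) − (-0.10)(0.00)] = 0.2500
  C_33 = (1.00)(0.95) − (0.00)(0.00) = 0.9500
det(I−A) = Σ_j (I−A)_1j·C_1j = (1.00)(0.7575) + (0.00)(0.0750) + (-0.10)(0.2850) = 0.7290
adj(I−A) = Cᵀ =
  [ 0.7575   0.0200   0.0950]
  [ 0.0750   0.8200   0.2500]
  [ 0.2850   0.2000   0.9500]
(I − A)⁻¹ = adj(I−A) / det(I−A) ≈
  [   1.0391     0.0274     0.1303]
  [   0.1029     1.1248     0.3429]
  [   0.3909     0.2743     1.3032]
x = (I − A)⁻¹ d = adj(I−A)·d / det(I−A), with det(I−A) = 0.7290:
  x_1 = (0.7575·75 + 0.0200·400 + 0.0950·750) / 0.7290 = 136.0625 / 0.7290 ≈ 186.64
  x_2 = (0.0750·75 + 0.8200·400 + 0.2500·750) / 0.7290 = 521.125 / 0.7290 ≈ 714.85
  x_3 = (0.2850·75 + 0.2000·400 + 0.9500·750) / 0.7290 = 813.875 / 0.7290 ≈ 1116.43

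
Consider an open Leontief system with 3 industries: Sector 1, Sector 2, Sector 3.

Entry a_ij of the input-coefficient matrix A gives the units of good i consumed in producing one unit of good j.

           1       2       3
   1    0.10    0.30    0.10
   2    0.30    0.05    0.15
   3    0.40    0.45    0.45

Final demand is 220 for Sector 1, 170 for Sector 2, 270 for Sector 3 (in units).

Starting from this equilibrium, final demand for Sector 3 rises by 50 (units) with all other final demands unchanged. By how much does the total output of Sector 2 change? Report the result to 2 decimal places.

I − A =
  [   0.90    -0.30    -0.10]
  [  -0.30     0.95    -0.15]
  [  -0.40    -0.45     0.55]
Cofactors of I−A, C_ij = (−1)^(i+j)·(minor ij) (rows/columns in the sector order above):
  C_11 = (0.95)(0.55) − (-0.15)(-0.45) = 0.4550
  C_12 = −[(-0.30)(0.55) − (-0.15)(-0.40)] = 0.2250
  C_13 = (-0.30)(-0.45) − (0.95)(-0.40) = 0.5150
  C_21 = −[(-0.30)(0.55) − (-0.10)(-0.45)] = 0.2100
  C_22 = (0.90)(0.55) − (-0.10)(-0.40) = 0.4550
  C_23 = −[(0.90)(-0.45) − (-0.30)(-0.40)] = 0.5250
  C_31 = (-0.30)(-0.15) − (-0.10)(0.95) = 0.1400
  C_32 = −[(0.90)(-0.15) − (-0.10)(-0.30)] = 0.1650
  C_33 = (0.90)(0.95) − (-0.30)(-0.30) = 0.7650
det(I−A) = Σ_j (I−A)_1j·C_1j = (0.90)(0.4550) + (-0.30)(0.2250) + (-0.10)(0.5150) = 0.2905
adj(I−A) = Cᵀ =
  [ 0.4550   0.2100   0.1400]
  [ 0.2250   0.4550   0.1650]
  [ 0.5150   0.5250   0.7650]
(I − A)⁻¹ = adj(I−A) / det(I−A) ≈
  [   1.5663     0.7229     0.4819]
  [   0.7745     1.5663     0.5680]
  [   1.7728     1.8072     2.6334]
Δx = (I − A)⁻¹ Δd with Δd having +50 in the Sector 3 component and 0 elsewhere.
So Δx_2 = L_23 · (+50), where L_23 = adj(I−A)_23 / det(I−A) = 0.1650 / 0.2905.
Δx_2 = 0.1650 × (+50) / 0.2905 = 8.25 / 0.2905 ≈ 28.40.

Δx_2 = 28.40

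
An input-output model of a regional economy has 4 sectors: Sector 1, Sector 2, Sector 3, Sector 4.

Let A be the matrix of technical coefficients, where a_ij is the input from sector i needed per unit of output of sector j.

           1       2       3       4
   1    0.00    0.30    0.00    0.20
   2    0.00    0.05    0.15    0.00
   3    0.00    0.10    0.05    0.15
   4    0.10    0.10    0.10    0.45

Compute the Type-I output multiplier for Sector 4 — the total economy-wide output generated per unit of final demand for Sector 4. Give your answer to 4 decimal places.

I − A =
  [   1.00    -0.30     0.00    -0.20]
  [   0.00     0.95    -0.15     0.00]
  [   0.00    -0.10     0.95    -0.15]
  [  -0.10    -0.10    -0.10     0.55]
Compute the cofactors C_ij = (−1)^(i+j)·(3×3 minor ij) of I−A; the adjugate is their transpose:
adj(I−A) = Cᵀ =
  [ 0.471625   0.173250   0.046750   0.184250]
  [ 0.002250   0.488500   0.079500   0.022500]
  [ 0.014250   0.072500   0.503500   0.142500]
  [ 0.088750   0.133500   0.114500   0.887500]
det(I−A) = Σ_j (I−A)_1j·C_1j = (1.00)(0.471625) + (-0.30)(0.002250) + (0.00)(0.014250) + (-0.20)(0.088750) = 0.4532
(I − A)⁻¹ = adj(I−A) / det(I−A) ≈
  [   1.04066     0.38228     0.10316     0.40655]
  [   0.00496     1.07789     0.17542     0.04965]
  [   0.03144     0.15997     1.11099     0.31443]
  [   0.19583     0.29457     0.25265     1.95830]
The output multiplier for sector j is the column-j sum of the Leontief inverse (I − A)⁻¹ = adj(I−A) / det(I−A).
Column 4 of adj(I−A): (0.184250, 0.022500, 0.142500, 0.887500); det(I−A) = 0.4532.
m_4 = (0.184250 + 0.022500 + 0.142500 + 0.887500) / 0.4532 = 1.23675 / 0.4532 ≈ 2.7289.

m_4 = 2.7289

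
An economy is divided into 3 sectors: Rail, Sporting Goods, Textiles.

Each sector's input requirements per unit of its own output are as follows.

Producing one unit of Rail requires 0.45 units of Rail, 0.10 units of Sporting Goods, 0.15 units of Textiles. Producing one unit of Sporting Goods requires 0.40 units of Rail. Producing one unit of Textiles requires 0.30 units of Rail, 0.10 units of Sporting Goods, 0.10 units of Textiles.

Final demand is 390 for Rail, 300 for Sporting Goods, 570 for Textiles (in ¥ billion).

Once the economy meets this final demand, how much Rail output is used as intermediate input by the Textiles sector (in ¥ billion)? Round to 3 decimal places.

z_RT = 270.000

I − A =
  [   0.55    -0.40    -0.30]
  [  -0.10     1.00    -0.10]
  [  -0.15     0.00     0.90]
Cofactors of I−A, C_ij = (−1)^(i+j)·(minor ij) (rows/columns in the sector order above):
  C_11 = (1.00)(0.90) − (-0.10)(0.00) = 0.9000
  C_12 = −[(-0.10)(0.90) − (-0.10)(-0.15)] = 0.1050
  C_13 = (-0.10)(0.00) − (1.00)(-0.15) = 0.1500
  C_21 = −[(-0.40)(0.90) − (-0.30)(0.00)] = 0.3600
  C_22 = (0.55)(0.90) − (-0.30)(-0.15) = 0.4500
  C_23 = −[(0.55)(0.00) − (-0.40)(-0.15)] = 0.0600
  C_31 = (-0.40)(-0.10) − (-0.30)(1.00) = 0.3400
  C_32 = −[(0.55)(-0.10) − (-0.30)(-0.10)] = 0.0850
  C_33 = (0.55)(1.00) − (-0.40)(-0.10) = 0.5100
det(I−A) = Σ_j (I−A)_1j·C_1j = (0.55)(0.9000) + (-0.40)(0.1050) + (-0.30)(0.1500) = 0.4080
adj(I−A) = Cᵀ =
  [ 0.9000   0.3600   0.3400]
  [ 0.1050   0.4500   0.0850]
  [ 0.1500   0.0600   0.5100]
(I − A)⁻¹ = adj(I−A) / det(I−A) ≈
  [   2.2059     0.8824     0.8333]
  [   0.2574     1.1029     0.2083]
  [   0.3676     0.1471     1.2500]
First solve x = (I − A)⁻¹ d = adj(I−A)·d / det(I−A); in particular x_T = (0.1500·390 + 0.0600·300 + 0.5100·570) / 0.4080 = 367.20 / 0.4080 = 900.00000.
Intermediate flow from R to T: z_RT = a_RT · x_T = 0.30 × 367.20 / 0.4080 = 110.16 / 0.4080 = 270.000.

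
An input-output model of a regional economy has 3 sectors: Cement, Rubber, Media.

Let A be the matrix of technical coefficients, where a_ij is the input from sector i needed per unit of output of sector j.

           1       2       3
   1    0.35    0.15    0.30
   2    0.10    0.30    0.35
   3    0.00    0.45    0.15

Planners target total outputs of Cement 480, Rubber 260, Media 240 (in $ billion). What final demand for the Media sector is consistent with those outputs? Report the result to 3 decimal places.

d_3 = 87.000

I − A =
  [   0.65    -0.15    -0.30]
  [  -0.10     0.70    -0.35]
  [   0.00    -0.45     0.85]
d = (I − A) x:
  d_1 = (+0.65)·480 + (-0.15)·260 + (-0.30)·240 = 201.000
  d_2 = (-0.10)·480 + (+0.70)·260 + (-0.35)·240 = 50.000
  d_3 = (+0.00)·480 + (-0.45)·260 + (+0.85)·240 = 87.000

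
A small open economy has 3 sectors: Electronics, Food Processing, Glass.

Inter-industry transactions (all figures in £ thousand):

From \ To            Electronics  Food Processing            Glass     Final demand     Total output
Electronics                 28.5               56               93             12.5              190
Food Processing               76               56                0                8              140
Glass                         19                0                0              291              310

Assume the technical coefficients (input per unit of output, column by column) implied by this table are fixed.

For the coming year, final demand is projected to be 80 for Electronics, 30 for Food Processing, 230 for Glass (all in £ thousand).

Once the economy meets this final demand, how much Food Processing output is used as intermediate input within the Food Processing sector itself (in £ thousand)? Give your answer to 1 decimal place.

z_22 = 101.4

Technical coefficients a_ij = z_ij / X_j:
  a_11 = 28.5/190 = 0.15, a_21 = 76/190 = 0.40, a_31 = 19/190 = 0.10
  a_12 = 56/140 = 0.40, a_22 = 56/140 = 0.40, a_32 = 0/140 = 0.00
  a_13 = 93/310 = 0.30, a_23 = 0/310 = 0.00, a_33 = 0/310 = 0.00
I − A =
  [   0.85    -0.40    -0.30]
  [  -0.40     0.60     0.00]
  [  -0.10     0.00     1.00]
Cofactors of I−A, C_ij = (−1)^(i+j)·(minor ij) (rows/columns in the sector order above):
  C_11 = (0.60)(1.00) − (0.00)(0.00) = 0.6000
  C_12 = −[(-0.40)(1.00) − (0.00)(-0.10)] = 0.4000
  C_13 = (-0.40)(0.00) − (0.60)(-0.10) = 0.0600
  C_21 = −[(-0.40)(1.00) − (-0.30)(0.00)] = 0.4000
  C_22 = (0.85)(1.00) − (-0.30)(-0.10) = 0.8200
  C_23 = −[(0.85)(0.00) − (-0.40)(-0.10)] = 0.0400
  C_31 = (-0.40)(0.00) − (-0.30)(0.60) = 0.1800
  C_32 = −[(0.85)(0.00) − (-0.30)(-0.40)] = 0.1200
  C_33 = (0.85)(0.60) − (-0.40)(-0.40) = 0.3500
det(I−A) = Σ_j (I−A)_1j·C_1j = (0.85)(0.6000) + (-0.40)(0.4000) + (-0.30)(0.0600) = 0.3320
adj(I−A) = Cᵀ =
  [ 0.6000   0.4000   0.1800]
  [ 0.4000   0.8200   0.1200]
  [ 0.0600   0.0400   0.3500]
(I − A)⁻¹ = adj(I−A) / det(I−A) ≈
  [   1.8072     1.2048     0.5422]
  [   1.2048     2.4699     0.3614]
  [   0.1807     0.1205     1.0542]
First solve x = (I − A)⁻¹ d = adj(I−A)·d / det(I−A); in particular x_2 = (0.4000·80 + 0.8200·30 + 0.1200·230) / 0.3320 = 84.20 / 0.3320 ≈ 253.614.
Intermediate flow from 2 to 2: z_22 = a_22 · x_2 = 0.40 × 84.20 / 0.3320 = 33.68 / 0.3320 ≈ 101.4.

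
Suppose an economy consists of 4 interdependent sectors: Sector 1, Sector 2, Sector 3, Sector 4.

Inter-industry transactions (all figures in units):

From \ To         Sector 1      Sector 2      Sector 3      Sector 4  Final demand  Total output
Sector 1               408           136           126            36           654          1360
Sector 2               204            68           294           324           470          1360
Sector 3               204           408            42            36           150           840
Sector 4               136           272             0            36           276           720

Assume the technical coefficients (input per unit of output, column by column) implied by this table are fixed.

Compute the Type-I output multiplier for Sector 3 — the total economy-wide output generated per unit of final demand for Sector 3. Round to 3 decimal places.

Technical coefficients a_ij = z_ij / X_j:
  a_11 = 408/1360 = 0.30, a_21 = 204/1360 = 0.15, a_31 = 204/1360 = 0.15, a_41 = 136/1360 = 0.10
  a_12 = 136/1360 = 0.10, a_22 = 68/1360 = 0.05, a_32 = 408/1360 = 0.30, a_42 = 272/1360 = 0.20
  a_13 = 126/840 = 0.15, a_23 = 294/840 = 0.35, a_33 = 42/840 = 0.05, a_43 = 0/840 = 0.00
  a_14 = 36/720 = 0.05, a_24 = 324/720 = 0.45, a_34 = 36/720 = 0.05, a_44 = 36/720 = 0.05
I − A =
  [   0.70    -0.10    -0.15    -0.05]
  [  -0.15     0.95    -0.35    -0.45]
  [  -0.15    -0.30     0.95    -0.05]
  [  -0.10    -0.20     0.00     0.95]
Compute the cofactors C_ij = (−1)^(i+j)·(3×3 minor ij) of I−A; the adjugate is their transpose:
adj(I−A) = Cᵀ =
  [ 0.668625   0.144000   0.158625   0.111750]
  [ 0.229750   0.604875   0.259125   0.312250]
  [ 0.184375   0.221250   0.543750   0.143125]
  [ 0.118750   0.142500   0.071250   0.510625]
det(I−A) = Σ_j (I−A)_1j·C_1j = (0.70)(0.668625) + (-0.10)(0.229750) + (-0.15)(0.184375) + (-0.05)(0.118750) = 0.41146875
(I − A)⁻¹ = adj(I−A) / det(I−A) ≈
  [   1.6250     0.3500     0.3855     0.2716]
  [   0.5584     1.4700     0.6298     0.7589]
  [   0.4481     0.5377     1.3215     0.3478]
  [   0.2886     0.3463     0.1732     1.2410]
The output multiplier for sector j is the column-j sum of the Leontief inverse (I − A)⁻¹ = adj(I−A) / det(I−A).
Column 3 of adj(I−A): (0.158625, 0.259125, 0.543750, 0.071250); det(I−A) = 0.41146875.
m_3 = (0.158625 + 0.259125 + 0.543750 + 0.071250) / 0.41146875 = 1.03275 / 0.41146875 ≈ 2.510.

m_3 = 2.510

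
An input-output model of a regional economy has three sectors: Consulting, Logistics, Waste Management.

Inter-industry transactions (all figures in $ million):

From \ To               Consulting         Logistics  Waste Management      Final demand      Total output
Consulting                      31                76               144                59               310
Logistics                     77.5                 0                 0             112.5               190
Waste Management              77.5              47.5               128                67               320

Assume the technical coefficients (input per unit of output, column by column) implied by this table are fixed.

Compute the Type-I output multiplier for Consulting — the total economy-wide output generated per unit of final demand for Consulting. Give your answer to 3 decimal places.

Technical coefficients a_ij = z_ij / X_j:
  a_CC = 31/310 = 0.10, a_LC = 77.5/310 = 0.25, a_WC = 77.5/310 = 0.25
  a_CL = 76/190 = 0.40, a_LL = 0/190 = 0.00, a_WL = 47.5/190 = 0.25
  a_CW = 144/320 = 0.45, a_LW = 0/320 = 0.00, a_WW = 128/320 = 0.40
I − A =
  [   0.90    -0.40    -0.45]
  [  -0.25     1.00     0.00]
  [  -0.25    -0.25     0.60]
Cofactors of I−A, C_ij = (−1)^(i+j)·(minor ij) (rows/columns in the sector order above):
  C_11 = (1.00)(0.60) − (0.00)(-0.25) = 0.6000
  C_12 = −[(-0.25)(0.60) − (0.00)(-0.25)] = 0.1500
  C_13 = (-0.25)(-0.25) − (1.00)(-0.25) = 0.3125
  C_21 = −[(-0.40)(0.60) − (-0.45)(-0.25)] = 0.3525
  C_22 = (0.90)(0.60) − (-0.45)(-0.25) = 0.4275
  C_23 = −[(0.90)(-0.25) − (-0.40)(-0.25)] = 0.3250
  C_31 = (-0.40)(0.00) − (-0.45)(1.00) = 0.4500
  C_32 = −[(0.90)(0.00) − (-0.45)(-0.25)] = 0.1125
  C_33 = (0.90)(1.00) − (-0.40)(-0.25) = 0.8000
det(I−A) = Σ_j (I−A)_1j·C_1j = (0.90)(0.6000) + (-0.40)(0.1500) + (-0.45)(0.3125) = 0.339375
adj(I−A) = Cᵀ =
  [ 0.6000   0.3525   0.4500]
  [ 0.1500   0.4275   0.1125]
  [ 0.3125   0.3250   0.8000]
(I − A)⁻¹ = adj(I−A) / det(I−A) ≈
  [   1.7680     1.0387     1.3260]
  [   0.4420     1.2597     0.3315]
  [   0.9208     0.9576     2.3573]
The output multiplier for sector j is the column-j sum of the Leontief inverse (I − A)⁻¹ = adj(I−A) / det(I−A).
Column C of adj(I−A): (0.6000, 0.1500, 0.3125); det(I−A) = 0.339375.
m_C = (0.6000 + 0.1500 + 0.3125) / 0.339375 = 1.0625 / 0.339375 ≈ 3.131.

m_C = 3.131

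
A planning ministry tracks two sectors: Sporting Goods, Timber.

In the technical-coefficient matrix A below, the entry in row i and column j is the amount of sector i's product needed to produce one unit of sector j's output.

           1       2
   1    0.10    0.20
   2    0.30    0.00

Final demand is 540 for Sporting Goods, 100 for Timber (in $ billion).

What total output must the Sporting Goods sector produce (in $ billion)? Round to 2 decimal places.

I − A =
  [   0.90    -0.20]
  [  -0.30     1.00]
det(I−A) = (0.90)(1.00) − (-0.20)(-0.30) = 0.8400
adj(I−A) = [[1.00, 0.20], [0.30, 0.90]]
(I − A)⁻¹ = adj(I−A) / det(I−A) ≈
  [   1.1905     0.2381]
  [   0.3571     1.0714]
x = (I − A)⁻¹ d = adj(I−A)·d / det(I−A), with det(I−A) = 0.8400:
  x_1 = (1.00·540 + 0.20·100) / 0.8400 = 560.00 / 0.8400 ≈ 666.67
  x_2 = (0.30·540 + 0.90·100) / 0.8400 = 252.00 / 0.8400 = 300.00

x_1 = 666.67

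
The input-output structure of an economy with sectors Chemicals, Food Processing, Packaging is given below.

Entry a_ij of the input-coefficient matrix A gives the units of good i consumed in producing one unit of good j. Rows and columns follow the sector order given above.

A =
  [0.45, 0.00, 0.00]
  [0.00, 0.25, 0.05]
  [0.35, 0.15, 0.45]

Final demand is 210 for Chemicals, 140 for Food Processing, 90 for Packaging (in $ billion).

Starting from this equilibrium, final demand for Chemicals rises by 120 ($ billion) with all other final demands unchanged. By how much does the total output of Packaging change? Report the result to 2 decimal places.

I − A =
  [   0.55     0.00     0.00]
  [   0.00     0.75    -0.05]
  [  -0.35    -0.15     0.55]
Cofactors of I−A, C_ij = (−1)^(i+j)·(minor ij) (rows/columns in the sector order above):
  C_11 = (0.75)(0.55) − (-0.05)(-0.15) = 0.4050
  C_12 = −[(0.00)(0.55) − (-0.05)(-0.35)] = 0.0175
  C_13 = (0.00)(-0.15) − (0.75)(-0.35) = 0.2625
  C_21 = −[(0.00)(0.55) − (0.00)(-0.15)] = 0.0000
  C_22 = (0.55)(0.55) − (0.00)(-0.35) = 0.3025
  C_23 = −[(0.55)(-0.15) − (0.00)(-0.35)] = 0.0825
  C_31 = (0.00)(-0.05) − (0.00)(0.75) = 0.0000
  C_32 = −[(0.55)(-0.05) − (0.00)(0.00)] = 0.0275
  C_33 = (0.55)(0.75) − (0.00)(0.00) = 0.4125
det(I−A) = Σ_j (I−A)_1j·C_1j = (0.55)(0.4050) + (0.00)(0.0175) + (0.00)(0.2625) = 0.22275
adj(I−A) = Cᵀ =
  [ 0.4050   0.0000   0.0000]
  [ 0.0175   0.3025   0.0275]
  [ 0.2625   0.0825   0.4125]
(I − A)⁻¹ = adj(I−A) / det(I−A) ≈
  [   1.8182     0.0000     0.0000]
  [   0.0786     1.3580     0.1235]
  [   1.1785     0.3704     1.8519]
Δx = (I − A)⁻¹ Δd with Δd having +120 in the Chemicals component and 0 elsewhere.
So Δx_3 = L_31 · (+120), where L_31 = adj(I−A)_31 / det(I−A) = 0.2625 / 0.22275.
Δx_3 = 0.2625 × (+120) / 0.22275 = 31.50 / 0.22275 ≈ 141.41.

Δx_3 = 141.41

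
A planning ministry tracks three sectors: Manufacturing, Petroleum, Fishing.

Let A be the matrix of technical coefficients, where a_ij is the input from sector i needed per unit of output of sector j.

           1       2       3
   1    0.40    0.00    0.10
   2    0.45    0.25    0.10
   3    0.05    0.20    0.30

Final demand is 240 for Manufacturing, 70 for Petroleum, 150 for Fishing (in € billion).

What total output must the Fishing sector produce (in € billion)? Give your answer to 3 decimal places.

I − A =
  [   0.60     0.00    -0.10]
  [  -0.45     0.75    -0.10]
  [  -0.05    -0.20     0.70]
Cofactors of I−A, C_ij = (−1)^(i+j)·(minor ij) (rows/columns in the sector order above):
  C_11 = (0.75)(0.70) − (-0.10)(-0.20) = 0.5050
  C_12 = −[(-0.45)(0.70) − (-0.10)(-0.05)] = 0.3200
  C_13 = (-0.45)(-0.20) − (0.75)(-0.05) = 0.1275
  C_21 = −[(0.00)(0.70) − (-0.10)(-0.20)] = 0.0200
  C_22 = (0.60)(0.70) − (-0.10)(-0.05) = 0.4150
  C_23 = −[(0.60)(-0.20) − (0.00)(-0.05)] = 0.1200
  C_31 = (0.00)(-0.10) − (-0.10)(0.75) = 0.0750
  C_32 = −[(0.60)(-0.10) − (-0.10)(-0.45)] = 0.1050
  C_33 = (0.60)(0.75) − (0.00)(-0.45) = 0.4500
det(I−A) = Σ_j (I−A)_1j·C_1j = (0.60)(0.5050) + (0.00)(0.3200) + (-0.10)(0.1275) = 0.29025
adj(I−A) = Cᵀ =
  [ 0.5050   0.0200   0.0750]
  [ 0.3200   0.4150   0.1050]
  [ 0.1275   0.1200   0.4500]
(I − A)⁻¹ = adj(I−A) / det(I−A) ≈
  [   1.7399     0.0689     0.2584]
  [   1.1025     1.4298     0.3618]
  [   0.4393     0.4134     1.5504]
x = (I − A)⁻¹ d = adj(I−A)·d / det(I−A), with det(I−A) = 0.29025:
  x_1 = (0.5050·240 + 0.0200·70 + 0.0750·150) / 0.29025 = 133.85 / 0.29025 ≈ 461.154
  x_2 = (0.3200·240 + 0.4150·70 + 0.1050·150) / 0.29025 = 121.60 / 0.29025 ≈ 418.949
  x_3 = (0.1275·240 + 0.1200·70 + 0.4500·150) / 0.29025 = 106.50 / 0.29025 ≈ 366.925

x_3 = 366.925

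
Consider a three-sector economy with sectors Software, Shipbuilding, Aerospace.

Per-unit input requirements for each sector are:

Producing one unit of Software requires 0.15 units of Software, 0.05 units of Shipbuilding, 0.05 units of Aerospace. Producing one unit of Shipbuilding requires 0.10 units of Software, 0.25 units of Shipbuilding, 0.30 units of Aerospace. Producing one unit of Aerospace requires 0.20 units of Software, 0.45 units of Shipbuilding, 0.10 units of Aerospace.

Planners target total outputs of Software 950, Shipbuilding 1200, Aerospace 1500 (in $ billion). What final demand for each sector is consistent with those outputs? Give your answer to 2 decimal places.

d_1 = 387.50, d_2 = 177.50, d_3 = 942.50

I − A =
  [   0.85    -0.10    -0.20]
  [  -0.05     0.75    -0.45]
  [  -0.05    -0.30     0.90]
d = (I − A) x:
  d_1 = (+0.85)·950 + (-0.10)·1200 + (-0.20)·1500 = 387.50
  d_2 = (-0.05)·950 + (+0.75)·1200 + (-0.45)·1500 = 177.50
  d_3 = (-0.05)·950 + (-0.30)·1200 + (+0.90)·1500 = 942.50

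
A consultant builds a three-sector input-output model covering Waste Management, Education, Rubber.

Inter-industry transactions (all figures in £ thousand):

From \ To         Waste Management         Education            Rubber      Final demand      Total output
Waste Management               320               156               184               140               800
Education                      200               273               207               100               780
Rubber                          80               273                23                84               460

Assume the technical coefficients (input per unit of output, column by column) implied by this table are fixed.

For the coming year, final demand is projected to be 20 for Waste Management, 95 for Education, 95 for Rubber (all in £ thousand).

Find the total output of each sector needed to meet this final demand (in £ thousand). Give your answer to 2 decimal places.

x_1 = 465.62, x_2 = 575.08, x_3 = 360.88

Technical coefficients a_ij = z_ij / X_j:
  a_11 = 320/800 = 0.40, a_21 = 200/800 = 0.25, a_31 = 80/800 = 0.10
  a_12 = 156/780 = 0.20, a_22 = 273/780 = 0.35, a_32 = 273/780 = 0.35
  a_13 = 184/460 = 0.40, a_23 = 207/460 = 0.45, a_33 = 23/460 = 0.05
I − A =
  [   0.60    -0.20    -0.40]
  [  -0.25     0.65    -0.45]
  [  -0.10    -0.35     0.95]
Cofactors of I−A, C_ij = (−1)^(i+j)·(minor ij) (rows/columns in the sector order above):
  C_11 = (0.65)(0.95) − (-0.45)(-0.35) = 0.4600
  C_12 = −[(-0.25)(0.95) − (-0.45)(-0.10)] = 0.2825
  C_13 = (-0.25)(-0.35) − (0.65)(-0.10) = 0.1525
  C_21 = −[(-0.20)(0.95) − (-0.40)(-0.35)] = 0.3300
  C_22 = (0.60)(0.95) − (-0.40)(-0.10) = 0.5300
  C_23 = −[(0.60)(-0.35) − (-0.20)(-0.10)] = 0.2300
  C_31 = (-0.20)(-0.45) − (-0.40)(0.65) = 0.3500
  C_32 = −[(0.60)(-0.45) − (-0.40)(-0.25)] = 0.3700
  C_33 = (0.60)(0.65) − (-0.20)(-0.25) = 0.3400
det(I−A) = Σ_j (I−A)_1j·C_1j = (0.60)(0.4600) + (-0.20)(0.2825) + (-0.40)(0.1525) = 0.1585
adj(I−A) = Cᵀ =
  [ 0.4600   0.3300   0.3500]
  [ 0.2825   0.5300   0.3700]
  [ 0.1525   0.2300   0.3400]
(I − A)⁻¹ = adj(I−A) / det(I−A) ≈
  [   2.9022     2.0820     2.2082]
  [   1.7823     3.3438     2.3344]
  [   0.9621     1.4511     2.1451]
x = (I − A)⁻¹ d = adj(I−A)·d / det(I−A), with det(I−A) = 0.1585:
  x_1 = (0.4600·20 + 0.3300·95 + 0.3500·95) / 0.1585 = 73.80 / 0.1585 ≈ 465.62
  x_2 = (0.2825·20 + 0.5300·95 + 0.3700·95) / 0.1585 = 91.15 / 0.1585 ≈ 575.08
  x_3 = (0.1525·20 + 0.2300·95 + 0.3400·95) / 0.1585 = 57.20 / 0.1585 ≈ 360.88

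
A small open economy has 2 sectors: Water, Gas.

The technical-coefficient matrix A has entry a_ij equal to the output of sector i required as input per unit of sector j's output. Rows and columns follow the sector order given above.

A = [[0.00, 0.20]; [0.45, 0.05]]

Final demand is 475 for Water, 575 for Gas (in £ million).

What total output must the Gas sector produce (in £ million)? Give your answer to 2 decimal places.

x_2 = 917.15

I − A =
  [   1.00    -0.20]
  [  -0.45     0.95]
det(I−A) = (1.00)(0.95) − (-0.20)(-0.45) = 0.8600
adj(I−A) = [[0.95, 0.20], [0.45, 1.00]]
(I − A)⁻¹ = adj(I−A) / det(I−A) ≈
  [   1.1047     0.2326]
  [   0.5233     1.1628]
x = (I − A)⁻¹ d = adj(I−A)·d / det(I−A), with det(I−A) = 0.8600:
  x_1 = (0.95·475 + 0.20·575) / 0.8600 = 566.25 / 0.8600 ≈ 658.43
  x_2 = (0.45·475 + 1.00·575) / 0.8600 = 788.75 / 0.8600 ≈ 917.15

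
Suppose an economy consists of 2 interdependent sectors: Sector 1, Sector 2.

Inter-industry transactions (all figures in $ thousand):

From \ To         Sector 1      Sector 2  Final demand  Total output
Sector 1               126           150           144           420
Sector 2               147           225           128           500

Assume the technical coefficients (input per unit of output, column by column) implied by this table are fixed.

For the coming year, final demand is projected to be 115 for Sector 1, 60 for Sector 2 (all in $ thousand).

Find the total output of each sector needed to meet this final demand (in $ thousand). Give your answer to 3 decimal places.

x_1 = 290.179, x_2 = 293.750

Technical coefficients a_ij = z_ij / X_j:
  a_11 = 126/420 = 0.30, a_21 = 147/420 = 0.35
  a_12 = 150/500 = 0.30, a_22 = 225/500 = 0.45
I − A =
  [   0.70    -0.30]
  [  -0.35     0.55]
det(I−A) = (0.70)(0.55) − (-0.30)(-0.35) = 0.2800
adj(I−A) = [[0.55, 0.30], [0.35, 0.70]]
(I − A)⁻¹ = adj(I−A) / det(I−A) ≈
  [   1.9643     1.0714]
  [   1.2500     2.5000]
x = (I − A)⁻¹ d = adj(I−A)·d / det(I−A), with det(I−A) = 0.2800:
  x_1 = (0.55·115 + 0.30·60) / 0.2800 = 81.25 / 0.2800 ≈ 290.179
  x_2 = (0.35·115 + 0.70·60) / 0.2800 = 82.25 / 0.2800 = 293.750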